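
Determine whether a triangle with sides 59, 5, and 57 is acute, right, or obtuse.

obtuse

Compare the square of the longest side to the sum of squares of the other two: 5² + 57² = 3274 < 3481 = 59².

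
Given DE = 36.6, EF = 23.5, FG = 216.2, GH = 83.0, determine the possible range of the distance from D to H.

73.1 ≤ DH ≤ 359.3

The maximum is all hops collinear in one direction: 36.6 + 23.5 + 216.2 + 83.0 = 359.3.
The longest hop is 216.2; the others sum to 143.1. Folding the others back against it leaves at least 216.2 − 143.1 = 73.1.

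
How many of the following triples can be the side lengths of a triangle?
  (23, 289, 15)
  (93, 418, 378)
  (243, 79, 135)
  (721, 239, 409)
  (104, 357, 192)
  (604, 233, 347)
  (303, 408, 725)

1

(15,23,289): 15+23 ≤ 289 → not valid
(93,378,418): 93+378 > 418 → valid
(79,135,243): 79+135 ≤ 243 → not valid
(239,409,721): 239+409 ≤ 721 → not valid
(104,192,357): 104+192 ≤ 357 → not valid
(233,347,604): 233+347 ≤ 604 → not valid
(303,408,725): 303+408 ≤ 725 → not valid
1 of the 7 triples forms a triangle.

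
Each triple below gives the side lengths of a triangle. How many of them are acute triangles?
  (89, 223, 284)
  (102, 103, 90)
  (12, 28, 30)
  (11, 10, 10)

(89,223,284): 89²+223² = 57650 < 80656 = 284² → obtuse
(102,103,90): 90²+102² = 18504 > 10609 = 103² → acute
(12,28,30): 12²+28² = 928 > 900 = 30² → acute
(11,10,10): 10²+10² = 200 > 121 = 11² → acute
3 of the 4 are acute.

3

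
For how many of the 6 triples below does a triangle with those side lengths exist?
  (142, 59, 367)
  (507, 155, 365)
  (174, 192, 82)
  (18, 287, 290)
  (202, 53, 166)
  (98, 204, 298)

5

(59,142,367): 59+142 ≤ 367 → not valid
(155,365,507): 155+365 > 507 → valid
(82,174,192): 82+174 > 192 → valid
(18,287,290): 18+287 > 290 → valid
(53,166,202): 53+166 > 202 → valid
(98,204,298): 98+204 > 298 → valid
5 of the 6 triples form a triangle.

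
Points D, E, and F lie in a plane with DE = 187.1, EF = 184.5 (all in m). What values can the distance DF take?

2.6 ≤ DF ≤ 371.6 m

By the triangle inequality, |187.1 − 184.5| ≤ DF ≤ 187.1 + 184.5.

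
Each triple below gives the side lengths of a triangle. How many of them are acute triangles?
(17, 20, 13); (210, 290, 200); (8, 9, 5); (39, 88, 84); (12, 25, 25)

4

(17,20,13): 13²+17² = 458 > 400 = 20² → acute
(210,290,200): 200²+210² = 84100 = 290² → right
(8,9,5): 5²+8² = 89 > 81 = 9² → acute
(39,88,84): 39²+84² = 8577 > 7744 = 88² → acute
(12,25,25): 12²+25² = 769 > 625 = 25² → acute
4 of the 5 are acute.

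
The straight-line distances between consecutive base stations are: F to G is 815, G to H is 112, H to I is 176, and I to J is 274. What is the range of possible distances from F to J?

253 ≤ FJ ≤ 1377

The maximum is all hops collinear in one direction: 815 + 112 + 176 + 274 = 1377.
The longest hop is 815; the others sum to 562. Folding the others back against it leaves at least 815 − 562 = 253.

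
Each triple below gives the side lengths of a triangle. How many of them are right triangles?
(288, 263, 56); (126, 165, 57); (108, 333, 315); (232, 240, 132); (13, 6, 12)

(288,263,56): 56²+263² = 72305 < 82944 = 288² → obtuse
(126,165,57): 57²+126² = 19125 < 27225 = 165² → obtuse
(108,333,315): 108²+315² = 110889 = 333² → right
(232,240,132): 132²+232² = 71248 > 57600 = 240² → acute
(13,6,12): 6²+12² = 180 > 169 = 13² → acute
1 of the 5 is right.

1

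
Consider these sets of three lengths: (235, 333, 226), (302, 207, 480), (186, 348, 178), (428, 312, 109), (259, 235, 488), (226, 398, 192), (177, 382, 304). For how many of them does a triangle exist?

6

(226,235,333): 226+235 > 333 → valid
(207,302,480): 207+302 > 480 → valid
(178,186,348): 178+186 > 348 → valid
(109,312,428): 109+312 ≤ 428 → not valid
(235,259,488): 235+259 > 488 → valid
(192,226,398): 192+226 > 398 → valid
(177,304,382): 177+304 > 382 → valid
6 of the 7 triples form a triangle.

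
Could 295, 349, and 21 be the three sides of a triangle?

No

The longest side is 349, but the other two sum to only 316.
316 < 349, so the triangle inequality fails.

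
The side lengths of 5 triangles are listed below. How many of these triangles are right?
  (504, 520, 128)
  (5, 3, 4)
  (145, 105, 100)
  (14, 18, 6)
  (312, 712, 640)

(504,520,128): 128²+504² = 270400 = 520² → right
(5,3,4): 3²+4² = 25 = 5² → right
(145,105,100): 100²+105² = 21025 = 145² → right
(14,18,6): 6²+14² = 232 < 324 = 18² → obtuse
(312,712,640): 312²+640² = 506944 = 712² → right
4 of the 5 are right.

4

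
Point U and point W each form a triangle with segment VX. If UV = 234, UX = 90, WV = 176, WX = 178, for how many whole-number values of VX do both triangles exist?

From triangle UVX: 144 < VX < 324.
From triangle WVX: 2 < VX < 354.
Intersection: 144 < VX < 324, so integers 145 through 323: 179 values.

179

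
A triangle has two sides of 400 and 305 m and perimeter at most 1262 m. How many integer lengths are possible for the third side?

462

Triangle inequality: 95 < x < 705. Perimeter ≤ 1262 gives x ≤ 1262 − 400 − 305 = 557.
So 95 < x ≤ 557; integers 96 through 557: 462 values.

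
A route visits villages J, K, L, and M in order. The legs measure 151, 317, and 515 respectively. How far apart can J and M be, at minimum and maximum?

The maximum is all hops collinear in one direction: 151 + 317 + 515 = 983.
The longest hop is 515; the others sum to 468. Folding the others back against it leaves at least 515 − 468 = 47.

47 ≤ JM ≤ 983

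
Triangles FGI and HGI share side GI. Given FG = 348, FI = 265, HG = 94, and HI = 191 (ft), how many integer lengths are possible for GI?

187

From triangle FGI: 83 < GI < 613.
From triangle HGI: 97 < GI < 285.
Intersection: 97 < GI < 285, so integers 98 through 284: 187 values.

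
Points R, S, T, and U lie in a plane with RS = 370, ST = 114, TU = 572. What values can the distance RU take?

88 ≤ RU ≤ 1056

The maximum is all hops collinear in one direction: 370 + 114 + 572 = 1056.
The longest hop is 572; the others sum to 484. Folding the others back against it leaves at least 572 − 484 = 88.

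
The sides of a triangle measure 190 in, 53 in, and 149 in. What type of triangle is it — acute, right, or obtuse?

obtuse

Compare the square of the longest side to the sum of squares of the other two: 53² + 149² = 25010 < 36100 = 190².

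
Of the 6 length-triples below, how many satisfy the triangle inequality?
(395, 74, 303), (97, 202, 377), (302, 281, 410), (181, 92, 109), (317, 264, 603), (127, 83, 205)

3

(74,303,395): 74+303 ≤ 395 → not valid
(97,202,377): 97+202 ≤ 377 → not valid
(281,302,410): 281+302 > 410 → valid
(92,109,181): 92+109 > 181 → valid
(264,317,603): 264+317 ≤ 603 → not valid
(83,127,205): 83+127 > 205 → valid
3 of the 6 triples form a triangle.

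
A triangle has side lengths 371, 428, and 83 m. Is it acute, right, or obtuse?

obtuse

Compare the square of the longest side to the sum of squares of the other two: 83² + 371² = 144530 < 183184 = 428².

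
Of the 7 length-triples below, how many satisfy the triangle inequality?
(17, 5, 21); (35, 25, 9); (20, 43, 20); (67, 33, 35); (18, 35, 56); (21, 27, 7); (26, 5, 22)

(5,17,21): 5+17 > 21 → valid
(9,25,35): 9+25 ≤ 35 → not valid
(20,20,43): 20+20 ≤ 43 → not valid
(33,35,67): 33+35 > 67 → valid
(18,35,56): 18+35 ≤ 56 → not valid
(7,21,27): 7+21 > 27 → valid
(5,22,26): 5+22 > 26 → valid
4 of the 7 triples form a triangle.

4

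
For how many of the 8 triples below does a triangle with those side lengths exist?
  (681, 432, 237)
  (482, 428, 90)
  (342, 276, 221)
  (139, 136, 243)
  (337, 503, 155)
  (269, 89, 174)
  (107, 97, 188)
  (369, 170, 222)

(237,432,681): 237+432 ≤ 681 → not valid
(90,428,482): 90+428 > 482 → valid
(221,276,342): 221+276 > 342 → valid
(136,139,243): 136+139 > 243 → valid
(155,337,503): 155+337 ≤ 503 → not valid
(89,174,269): 89+174 ≤ 269 → not valid
(97,107,188): 97+107 > 188 → valid
(170,222,369): 170+222 > 369 → valid
5 of the 8 triples form a triangle.

5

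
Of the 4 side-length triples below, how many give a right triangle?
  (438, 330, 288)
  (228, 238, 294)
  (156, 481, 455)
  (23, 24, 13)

(438,330,288): 288²+330² = 191844 = 438² → right
(228,238,294): 228²+238² = 108628 > 86436 = 294² → acute
(156,481,455): 156²+455² = 231361 = 481² → right
(23,24,13): 13²+23² = 698 > 576 = 24² → acute
2 of the 4 are right.

2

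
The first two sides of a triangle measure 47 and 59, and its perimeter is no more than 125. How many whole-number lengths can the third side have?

Triangle inequality: 12 < x < 106. Perimeter ≤ 125 gives x ≤ 125 − 47 − 59 = 19.
So 12 < x ≤ 19; integers 13 through 19: 7 values.

7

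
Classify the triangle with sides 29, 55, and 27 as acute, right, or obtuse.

obtuse

Compare the square of the longest side to the sum of squares of the other two: 27² + 29² = 1570 < 3025 = 55².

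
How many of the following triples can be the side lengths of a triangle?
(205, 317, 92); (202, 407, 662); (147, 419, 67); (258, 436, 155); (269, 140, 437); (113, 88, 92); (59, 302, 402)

1

(92,205,317): 92+205 ≤ 317 → not valid
(202,407,662): 202+407 ≤ 662 → not valid
(67,147,419): 67+147 ≤ 419 → not valid
(155,258,436): 155+258 ≤ 436 → not valid
(140,269,437): 140+269 ≤ 437 → not valid
(88,92,113): 88+92 > 113 → valid
(59,302,402): 59+302 ≤ 402 → not valid
1 of the 7 triples forms a triangle.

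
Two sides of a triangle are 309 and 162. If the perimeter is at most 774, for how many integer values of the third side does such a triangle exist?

Triangle inequality: 147 < x < 471. Perimeter ≤ 774 gives x ≤ 774 − 309 − 162 = 303.
So 147 < x ≤ 303; integers 148 through 303: 156 values.

156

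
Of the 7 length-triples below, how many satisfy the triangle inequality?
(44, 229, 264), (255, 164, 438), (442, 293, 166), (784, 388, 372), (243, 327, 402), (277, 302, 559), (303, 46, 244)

(44,229,264): 44+229 > 264 → valid
(164,255,438): 164+255 ≤ 438 → not valid
(166,293,442): 166+293 > 442 → valid
(372,388,784): 372+388 ≤ 784 → not valid
(243,327,402): 243+327 > 402 → valid
(277,302,559): 277+302 > 559 → valid
(46,244,303): 46+244 ≤ 303 → not valid
4 of the 7 triples form a triangle.

4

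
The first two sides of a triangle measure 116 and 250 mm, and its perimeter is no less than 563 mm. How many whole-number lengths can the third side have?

Triangle inequality: 134 < x < 366. Perimeter ≥ 563 gives x ≥ 563 − 116 − 250 = 197.
So 197 ≤ x < 366; integers 197 through 365: 169 values.

169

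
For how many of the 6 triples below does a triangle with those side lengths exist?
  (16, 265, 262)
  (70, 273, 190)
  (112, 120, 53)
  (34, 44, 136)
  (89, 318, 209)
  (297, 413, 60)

(16,262,265): 16+262 > 265 → valid
(70,190,273): 70+190 ≤ 273 → not valid
(53,112,120): 53+112 > 120 → valid
(34,44,136): 34+44 ≤ 136 → not valid
(89,209,318): 89+209 ≤ 318 → not valid
(60,297,413): 60+297 ≤ 413 → not valid
2 of the 6 triples form a triangle.

2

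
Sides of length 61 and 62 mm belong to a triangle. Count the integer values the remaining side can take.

The third side lies in the open interval (1, 123).
Integers from 2 to 122 inclusive: 122 − 2 + 1 = 121.

121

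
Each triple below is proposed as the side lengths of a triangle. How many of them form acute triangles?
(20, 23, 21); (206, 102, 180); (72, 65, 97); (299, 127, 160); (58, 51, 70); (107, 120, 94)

4

(20,23,21): 20²+21² = 841 > 529 = 23² → acute
(206,102,180): 102²+180² = 42804 > 42436 = 206² → acute
(72,65,97): 65²+72² = 9409 = 97² → right
(299,127,160): 127+160 ≤ 299, not a triangle
(58,51,70): 51²+58² = 5965 > 4900 = 70² → acute
(107,120,94): 94²+107² = 20285 > 14400 = 120² → acute
4 of the 6 are acute.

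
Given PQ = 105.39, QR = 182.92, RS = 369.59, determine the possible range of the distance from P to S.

81.28 ≤ PS ≤ 657.90

The maximum is all hops collinear in one direction: 105.39 + 182.92 + 369.59 = 657.90.
The longest hop is 369.59; the others sum to 288.31. Folding the others back against it leaves at least 369.59 − 288.31 = 81.28.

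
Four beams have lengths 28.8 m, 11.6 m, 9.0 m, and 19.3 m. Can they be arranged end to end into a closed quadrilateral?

Yes

A quadrilateral exists iff every side is shorter than the sum of the others — equivalently, the longest side is less than the sum of the rest.
Longest side 28.8 < 39.9 (sum of the remaining 3), so yes.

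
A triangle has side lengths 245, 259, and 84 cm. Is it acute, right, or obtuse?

right

Compare the square of the longest side to the sum of squares of the other two: 84² + 245² = 67081 = 259².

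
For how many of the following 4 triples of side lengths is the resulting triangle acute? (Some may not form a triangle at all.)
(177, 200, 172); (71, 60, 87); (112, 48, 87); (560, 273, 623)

(177,200,172): 172²+177² = 60913 > 40000 = 200² → acute
(71,60,87): 60²+71² = 8641 > 7569 = 87² → acute
(112,48,87): 48²+87² = 9873 < 12544 = 112² → obtuse
(560,273,623): 273²+560² = 388129 = 623² → right
2 of the 4 are acute.

2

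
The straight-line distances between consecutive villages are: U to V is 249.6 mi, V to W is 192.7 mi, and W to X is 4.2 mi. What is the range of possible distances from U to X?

52.7 ≤ UX ≤ 446.5 mi

The maximum is all hops collinear in one direction: 249.6 + 192.7 + 4.2 = 446.5.
The longest hop is 249.6; the others sum to 196.9. Folding the others back against it leaves at least 249.6 − 196.9 = 52.7.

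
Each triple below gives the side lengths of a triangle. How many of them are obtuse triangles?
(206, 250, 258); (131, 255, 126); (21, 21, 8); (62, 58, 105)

2

(206,250,258): 206²+250² = 104936 > 66564 = 258² → acute
(131,255,126): 126²+131² = 33037 < 65025 = 255² → obtuse
(21,21,8): 8²+21² = 505 > 441 = 21² → acute
(62,58,105): 58²+62² = 7208 < 11025 = 105² → obtuse
2 of the 4 are obtuse.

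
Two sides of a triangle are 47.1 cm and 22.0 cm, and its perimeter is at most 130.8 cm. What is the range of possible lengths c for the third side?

Triangle inequality alone gives 25.1 < c < 69.1.
The perimeter condition gives c ≤ 130.8 − 47.1 − 22.0 = 61.7.
Intersecting the two: 25.1 < c ≤ 61.7.

25.1 < c ≤ 61.7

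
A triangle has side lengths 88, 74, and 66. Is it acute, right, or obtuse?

acute

Compare the square of the longest side to the sum of squares of the other two: 66² + 74² = 9832 > 7744 = 88².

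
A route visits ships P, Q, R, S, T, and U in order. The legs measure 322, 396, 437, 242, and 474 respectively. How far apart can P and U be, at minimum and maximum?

0 ≤ PU ≤ 1871

The maximum is all hops collinear in one direction: 322 + 396 + 437 + 242 + 474 = 1871.
The longest hop is 474; the others sum to 1397. Since 474 ≤ 1397, the path can fold back on itself completely, so the minimum distance is 0.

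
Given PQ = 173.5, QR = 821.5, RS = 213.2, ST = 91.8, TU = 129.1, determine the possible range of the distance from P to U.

The maximum is all hops collinear in one direction: 173.5 + 821.5 + 213.2 + 91.8 + 129.1 = 1429.1.
The longest hop is 821.5; the others sum to 607.6. Folding the others back against it leaves at least 821.5 − 607.6 = 213.9.

213.9 ≤ PU ≤ 1429.1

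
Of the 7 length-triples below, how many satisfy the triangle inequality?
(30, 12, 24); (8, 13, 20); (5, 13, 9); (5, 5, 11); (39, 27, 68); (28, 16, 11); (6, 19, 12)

3

(12,24,30): 12+24 > 30 → valid
(8,13,20): 8+13 > 20 → valid
(5,9,13): 5+9 > 13 → valid
(5,5,11): 5+5 ≤ 11 → not valid
(27,39,68): 27+39 ≤ 68 → not valid
(11,16,28): 11+16 ≤ 28 → not valid
(6,12,19): 6+12 ≤ 19 → not valid
3 of the 7 triples form a triangle.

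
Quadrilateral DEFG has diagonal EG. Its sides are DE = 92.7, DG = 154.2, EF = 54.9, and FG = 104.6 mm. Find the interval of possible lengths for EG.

61.5 < EG < 159.5

From triangle DEG: |92.7 − 154.2| < EG < 92.7 + 154.2, i.e. 61.5 < EG < 246.9.
From triangle FEG: 49.7 < EG < 159.5.
Both must hold, so EG lies in the intersection.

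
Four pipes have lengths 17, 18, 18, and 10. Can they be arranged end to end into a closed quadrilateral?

A quadrilateral exists iff every side is shorter than the sum of the others — equivalently, the longest side is less than the sum of the rest.
Longest side 18 < 45 (sum of the remaining 3), so yes.

Yes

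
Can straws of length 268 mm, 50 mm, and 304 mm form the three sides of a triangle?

Yes

The longest side is 304, and the other two sum to 318.
Since 318 > 304, the triangle inequality holds.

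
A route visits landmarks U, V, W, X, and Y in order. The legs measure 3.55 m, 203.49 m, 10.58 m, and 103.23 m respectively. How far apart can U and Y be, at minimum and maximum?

The maximum is all hops collinear in one direction: 3.55 + 203.49 + 10.58 + 103.23 = 320.85.
The longest hop is 203.49; the others sum to 117.36. Folding the others back against it leaves at least 203.49 − 117.36 = 86.13.

86.13 ≤ UY ≤ 320.85 m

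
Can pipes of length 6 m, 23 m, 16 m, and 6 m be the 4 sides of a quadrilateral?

A quadrilateral exists iff every side is shorter than the sum of the others — equivalently, the longest side is less than the sum of the rest.
Longest side 23 < 28 (sum of the remaining 3), so yes.

Yes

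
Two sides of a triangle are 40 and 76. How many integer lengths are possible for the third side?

79

The third side lies in the open interval (36, 116).
Integers from 37 to 115 inclusive: 115 − 37 + 1 = 79.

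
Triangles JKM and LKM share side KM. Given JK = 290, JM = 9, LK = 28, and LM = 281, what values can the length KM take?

From triangle JKM: |290 − 9| < KM < 290 + 9, i.e. 281 < KM < 299.
From triangle LKM: 253 < KM < 309.
Both must hold, so KM lies in the intersection.

281 < KM < 299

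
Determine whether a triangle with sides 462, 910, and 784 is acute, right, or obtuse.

right

Compare the square of the longest side to the sum of squares of the other two: 462² + 784² = 828100 = 910².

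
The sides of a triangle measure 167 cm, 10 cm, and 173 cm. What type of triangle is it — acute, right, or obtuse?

Compare the square of the longest side to the sum of squares of the other two: 10² + 167² = 27989 < 29929 = 173².

obtuse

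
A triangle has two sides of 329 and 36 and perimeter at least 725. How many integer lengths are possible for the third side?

Triangle inequality: 293 < x < 365. Perimeter ≥ 725 gives x ≥ 725 − 329 − 36 = 360.
So 360 ≤ x < 365; integers 360 through 364: 5 values.

5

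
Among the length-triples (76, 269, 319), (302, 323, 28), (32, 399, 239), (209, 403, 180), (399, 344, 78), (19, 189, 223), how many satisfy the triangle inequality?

(76,269,319): 76+269 > 319 → valid
(28,302,323): 28+302 > 323 → valid
(32,239,399): 32+239 ≤ 399 → not valid
(180,209,403): 180+209 ≤ 403 → not valid
(78,344,399): 78+344 > 399 → valid
(19,189,223): 19+189 ≤ 223 → not valid
3 of the 6 triples form a triangle.

3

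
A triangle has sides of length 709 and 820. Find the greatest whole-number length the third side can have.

The third side must be strictly less than 709 + 820 = 1529.
The largest integer below 1529 is 1528.

1528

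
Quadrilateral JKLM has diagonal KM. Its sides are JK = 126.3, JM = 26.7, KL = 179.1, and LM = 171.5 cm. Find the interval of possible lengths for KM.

From triangle JKM: |126.3 − 26.7| < KM < 126.3 + 26.7, i.e. 99.6 < KM < 153.0.
From triangle LKM: 7.6 < KM < 350.6.
Both must hold, so KM lies in the intersection.

99.6 < KM < 153.0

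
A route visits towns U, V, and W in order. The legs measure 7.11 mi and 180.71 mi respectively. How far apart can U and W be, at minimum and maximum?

By the triangle inequality, |7.11 − 180.71| ≤ UW ≤ 7.11 + 180.71.

173.60 ≤ UW ≤ 187.82 mi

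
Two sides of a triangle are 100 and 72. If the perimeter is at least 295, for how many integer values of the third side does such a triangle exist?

49

Triangle inequality: 28 < x < 172. Perimeter ≥ 295 gives x ≥ 295 − 100 − 72 = 123.
So 123 ≤ x < 172; integers 123 through 171: 49 values.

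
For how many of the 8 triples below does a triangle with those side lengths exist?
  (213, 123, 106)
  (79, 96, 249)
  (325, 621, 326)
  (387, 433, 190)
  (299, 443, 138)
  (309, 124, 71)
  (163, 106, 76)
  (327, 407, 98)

5

(106,123,213): 106+123 > 213 → valid
(79,96,249): 79+96 ≤ 249 → not valid
(325,326,621): 325+326 > 621 → valid
(190,387,433): 190+387 > 433 → valid
(138,299,443): 138+299 ≤ 443 → not valid
(71,124,309): 71+124 ≤ 309 → not valid
(76,106,163): 76+106 > 163 → valid
(98,327,407): 98+327 > 407 → valid
5 of the 8 triples form a triangle.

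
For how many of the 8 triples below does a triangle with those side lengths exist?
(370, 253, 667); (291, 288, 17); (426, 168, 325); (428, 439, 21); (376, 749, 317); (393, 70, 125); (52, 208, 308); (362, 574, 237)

4

(253,370,667): 253+370 ≤ 667 → not valid
(17,288,291): 17+288 > 291 → valid
(168,325,426): 168+325 > 426 → valid
(21,428,439): 21+428 > 439 → valid
(317,376,749): 317+376 ≤ 749 → not valid
(70,125,393): 70+125 ≤ 393 → not valid
(52,208,308): 52+208 ≤ 308 → not valid
(237,362,574): 237+362 > 574 → valid
4 of the 8 triples form a triangle.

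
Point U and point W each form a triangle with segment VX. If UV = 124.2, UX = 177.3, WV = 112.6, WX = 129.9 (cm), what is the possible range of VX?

53.1 < VX < 242.5

From triangle UVX: |124.2 − 177.3| < VX < 124.2 + 177.3, i.e. 53.1 < VX < 301.5.
From triangle WVX: 17.3 < VX < 242.5.
Both must hold, so VX lies in the intersection.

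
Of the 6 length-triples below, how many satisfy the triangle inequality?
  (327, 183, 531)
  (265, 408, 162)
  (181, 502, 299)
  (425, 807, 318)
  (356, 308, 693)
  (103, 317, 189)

(183,327,531): 183+327 ≤ 531 → not valid
(162,265,408): 162+265 > 408 → valid
(181,299,502): 181+299 ≤ 502 → not valid
(318,425,807): 318+425 ≤ 807 → not valid
(308,356,693): 308+356 ≤ 693 → not valid
(103,189,317): 103+189 ≤ 317 → not valid
1 of the 6 triples forms a triangle.

1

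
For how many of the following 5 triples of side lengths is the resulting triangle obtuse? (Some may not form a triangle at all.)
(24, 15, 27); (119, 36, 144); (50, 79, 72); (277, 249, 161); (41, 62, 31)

(24,15,27): 15²+24² = 801 > 729 = 27² → acute
(119,36,144): 36²+119² = 15457 < 20736 = 144² → obtuse
(50,79,72): 50²+72² = 7684 > 6241 = 79² → acute
(277,249,161): 161²+249² = 87922 > 76729 = 277² → acute
(41,62,31): 31²+41² = 2642 < 3844 = 62² → obtuse
2 of the 5 are obtuse.

2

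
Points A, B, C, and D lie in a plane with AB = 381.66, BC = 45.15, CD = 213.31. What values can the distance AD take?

The maximum is all hops collinear in one direction: 381.66 + 45.15 + 213.31 = 640.12.
The longest hop is 381.66; the others sum to 258.46. Folding the others back against it leaves at least 381.66 − 258.46 = 123.20.

123.20 ≤ AD ≤ 640.12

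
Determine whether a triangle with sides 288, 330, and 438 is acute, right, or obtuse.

Compare the square of the longest side to the sum of squares of the other two: 288² + 330² = 191844 = 438².

right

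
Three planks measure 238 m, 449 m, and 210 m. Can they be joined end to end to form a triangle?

No

The longest side is 449, but the other two sum to only 448.
448 < 449, so the triangle inequality fails.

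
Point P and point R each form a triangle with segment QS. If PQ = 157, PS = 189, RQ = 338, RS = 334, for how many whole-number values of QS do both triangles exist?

313

From triangle PQS: 32 < QS < 346.
From triangle RQS: 4 < QS < 672.
Intersection: 32 < QS < 346, so integers 33 through 345: 313 values.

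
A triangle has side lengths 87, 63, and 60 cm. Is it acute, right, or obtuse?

Compare the square of the longest side to the sum of squares of the other two: 60² + 63² = 7569 = 87².

right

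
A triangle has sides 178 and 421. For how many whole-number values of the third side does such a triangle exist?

355

The third side lies in the open interval (243, 599).
Integers from 244 to 598 inclusive: 598 − 244 + 1 = 355.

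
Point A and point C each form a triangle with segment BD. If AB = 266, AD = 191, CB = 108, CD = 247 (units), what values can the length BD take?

From triangle ABD: |266 − 191| < BD < 266 + 191, i.e. 75 < BD < 457.
From triangle CBD: 139 < BD < 355.
Both must hold, so BD lies in the intersection.

139 < BD < 355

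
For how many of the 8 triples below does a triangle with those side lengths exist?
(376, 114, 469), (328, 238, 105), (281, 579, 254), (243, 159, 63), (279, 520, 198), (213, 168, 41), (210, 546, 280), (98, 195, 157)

3

(114,376,469): 114+376 > 469 → valid
(105,238,328): 105+238 > 328 → valid
(254,281,579): 254+281 ≤ 579 → not valid
(63,159,243): 63+159 ≤ 243 → not valid
(198,279,520): 198+279 ≤ 520 → not valid
(41,168,213): 41+168 ≤ 213 → not valid
(210,280,546): 210+280 ≤ 546 → not valid
(98,157,195): 98+157 > 195 → valid
3 of the 8 triples form a triangle.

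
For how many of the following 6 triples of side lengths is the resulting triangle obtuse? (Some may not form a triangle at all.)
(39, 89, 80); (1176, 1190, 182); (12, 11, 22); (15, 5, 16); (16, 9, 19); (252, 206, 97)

(39,89,80): 39²+80² = 7921 = 89² → right
(1176,1190,182): 182²+1176² = 1416100 = 1190² → right
(12,11,22): 11²+12² = 265 < 484 = 22² → obtuse
(15,5,16): 5²+15² = 250 < 256 = 16² → obtuse
(16,9,19): 9²+16² = 337 < 361 = 19² → obtuse
(252,206,97): 97²+206² = 51845 < 63504 = 252² → obtuse
4 of the 6 are obtuse.

4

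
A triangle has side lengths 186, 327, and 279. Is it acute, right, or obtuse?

acute

Compare the square of the longest side to the sum of squares of the other two: 186² + 279² = 112437 > 106929 = 327².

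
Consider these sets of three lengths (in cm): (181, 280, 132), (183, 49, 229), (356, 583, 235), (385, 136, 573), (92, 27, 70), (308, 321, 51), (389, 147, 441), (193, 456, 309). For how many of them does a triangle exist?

7

(132,181,280): 132+181 > 280 → valid
(49,183,229): 49+183 > 229 → valid
(235,356,583): 235+356 > 583 → valid
(136,385,573): 136+385 ≤ 573 → not valid
(27,70,92): 27+70 > 92 → valid
(51,308,321): 51+308 > 321 → valid
(147,389,441): 147+389 > 441 → valid
(193,309,456): 193+309 > 456 → valid
7 of the 8 triples form a triangle.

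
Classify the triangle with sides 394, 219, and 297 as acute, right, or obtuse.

Compare the square of the longest side to the sum of squares of the other two: 219² + 297² = 136170 < 155236 = 394².

obtuse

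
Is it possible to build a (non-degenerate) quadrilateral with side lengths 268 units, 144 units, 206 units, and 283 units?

Yes

A quadrilateral exists iff every side is shorter than the sum of the others — equivalently, the longest side is less than the sum of the rest.
Longest side 283 < 618 (sum of the remaining 3), so yes.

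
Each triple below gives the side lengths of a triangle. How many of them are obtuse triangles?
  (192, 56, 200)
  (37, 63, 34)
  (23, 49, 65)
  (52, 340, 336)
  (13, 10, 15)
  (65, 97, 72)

2

(192,56,200): 56²+192² = 40000 = 200² → right
(37,63,34): 34²+37² = 2525 < 3969 = 63² → obtuse
(23,49,65): 23²+49² = 2930 < 4225 = 65² → obtuse
(52,340,336): 52²+336² = 115600 = 340² → right
(13,10,15): 10²+13² = 269 > 225 = 15² → acute
(65,97,72): 65²+72² = 9409 = 97² → right
2 of the 6 are obtuse.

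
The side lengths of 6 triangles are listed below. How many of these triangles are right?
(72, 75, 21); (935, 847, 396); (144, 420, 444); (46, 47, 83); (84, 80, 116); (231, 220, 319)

5

(72,75,21): 21²+72² = 5625 = 75² → right
(935,847,396): 396²+847² = 874225 = 935² → right
(144,420,444): 144²+420² = 197136 = 444² → right
(46,47,83): 46²+47² = 4325 < 6889 = 83² → obtuse
(84,80,116): 80²+84² = 13456 = 116² → right
(231,220,319): 220²+231² = 101761 = 319² → right
5 of the 6 are right.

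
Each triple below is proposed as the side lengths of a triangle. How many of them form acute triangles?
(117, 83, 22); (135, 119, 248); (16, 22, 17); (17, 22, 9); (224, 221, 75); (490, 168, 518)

2

(117,83,22): 22+83 ≤ 117, not a triangle
(135,119,248): 119²+135² = 32386 < 61504 = 248² → obtuse
(16,22,17): 16²+17² = 545 > 484 = 22² → acute
(17,22,9): 9²+17² = 370 < 484 = 22² → obtuse
(224,221,75): 75²+221² = 54466 > 50176 = 224² → acute
(490,168,518): 168²+490² = 268324 = 518² → right
2 of the 6 are acute.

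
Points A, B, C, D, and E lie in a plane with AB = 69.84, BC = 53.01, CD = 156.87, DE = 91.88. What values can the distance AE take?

The maximum is all hops collinear in one direction: 69.84 + 53.01 + 156.87 + 91.88 = 371.60.
The longest hop is 156.87; the others sum to 214.73. Since 156.87 ≤ 214.73, the path can fold back on itself completely, so the minimum distance is 0.

0 ≤ AE ≤ 371.60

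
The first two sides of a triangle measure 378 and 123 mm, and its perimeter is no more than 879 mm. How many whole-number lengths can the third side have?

123

Triangle inequality: 255 < x < 501. Perimeter ≤ 879 gives x ≤ 879 − 378 − 123 = 378.
So 255 < x ≤ 378; integers 256 through 378: 123 values.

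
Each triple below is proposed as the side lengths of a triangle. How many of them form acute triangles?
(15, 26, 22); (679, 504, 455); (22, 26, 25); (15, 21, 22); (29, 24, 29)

4

(15,26,22): 15²+22² = 709 > 676 = 26² → acute
(679,504,455): 455²+504² = 461041 = 679² → right
(22,26,25): 22²+25² = 1109 > 676 = 26² → acute
(15,21,22): 15²+21² = 666 > 484 = 22² → acute
(29,24,29): 24²+29² = 1417 > 841 = 29² → acute
4 of the 5 are acute.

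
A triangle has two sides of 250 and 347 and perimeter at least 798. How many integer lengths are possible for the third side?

396

Triangle inequality: 97 < x < 597. Perimeter ≥ 798 gives x ≥ 798 − 250 − 347 = 201.
So 201 ≤ x < 597; integers 201 through 596: 396 values.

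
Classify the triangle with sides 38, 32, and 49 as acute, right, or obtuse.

acute

Compare the square of the longest side to the sum of squares of the other two: 32² + 38² = 2468 > 2401 = 49².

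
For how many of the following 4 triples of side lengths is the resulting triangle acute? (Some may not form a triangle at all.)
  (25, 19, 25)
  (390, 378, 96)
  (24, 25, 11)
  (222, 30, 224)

3

(25,19,25): 19²+25² = 986 > 625 = 25² → acute
(390,378,96): 96²+378² = 152100 = 390² → right
(24,25,11): 11²+24² = 697 > 625 = 25² → acute
(222,30,224): 30²+222² = 50184 > 50176 = 224² → acute
3 of the 4 are acute.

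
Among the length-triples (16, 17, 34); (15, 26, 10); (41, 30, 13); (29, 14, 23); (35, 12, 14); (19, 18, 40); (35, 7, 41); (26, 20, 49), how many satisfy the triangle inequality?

(16,17,34): 16+17 ≤ 34 → not valid
(10,15,26): 10+15 ≤ 26 → not valid
(13,30,41): 13+30 > 41 → valid
(14,23,29): 14+23 > 29 → valid
(12,14,35): 12+14 ≤ 35 → not valid
(18,19,40): 18+19 ≤ 40 → not valid
(7,35,41): 7+35 > 41 → valid
(20,26,49): 20+26 ≤ 49 → not valid
3 of the 8 triples form a triangle.

3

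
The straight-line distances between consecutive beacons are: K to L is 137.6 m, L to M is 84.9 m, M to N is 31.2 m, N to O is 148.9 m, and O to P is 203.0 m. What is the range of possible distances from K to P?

0 ≤ KP ≤ 605.6 m

The maximum is all hops collinear in one direction: 137.6 + 84.9 + 31.2 + 148.9 + 203.0 = 605.6.
The longest hop is 203.0; the others sum to 402.6. Since 203.0 ≤ 402.6, the path can fold back on itself completely, so the minimum distance is 0.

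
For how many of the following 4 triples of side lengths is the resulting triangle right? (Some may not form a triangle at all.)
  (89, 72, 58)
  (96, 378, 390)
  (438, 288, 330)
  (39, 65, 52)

3

(89,72,58): 58²+72² = 8548 > 7921 = 89² → acute
(96,378,390): 96²+378² = 152100 = 390² → right
(438,288,330): 288²+330² = 191844 = 438² → right
(39,65,52): 39²+52² = 4225 = 65² → right
3 of the 4 are right.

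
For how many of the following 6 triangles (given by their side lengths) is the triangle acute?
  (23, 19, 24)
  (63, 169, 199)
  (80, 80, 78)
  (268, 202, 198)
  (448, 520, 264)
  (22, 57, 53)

4

(23,19,24): 19²+23² = 890 > 576 = 24² → acute
(63,169,199): 63²+169² = 32530 < 39601 = 199² → obtuse
(80,80,78): 78²+80² = 12484 > 6400 = 80² → acute
(268,202,198): 198²+202² = 80008 > 71824 = 268² → acute
(448,520,264): 264²+448² = 270400 = 520² → right
(22,57,53): 22²+53² = 3293 > 3249 = 57² → acute
4 of the 6 are acute.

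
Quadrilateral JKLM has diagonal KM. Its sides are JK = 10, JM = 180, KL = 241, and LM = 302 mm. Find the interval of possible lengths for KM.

From triangle JKM: |10 − 180| < KM < 10 + 180, i.e. 170 < KM < 190.
From triangle LKM: 61 < KM < 543.
Both must hold, so KM lies in the intersection.

170 < KM < 190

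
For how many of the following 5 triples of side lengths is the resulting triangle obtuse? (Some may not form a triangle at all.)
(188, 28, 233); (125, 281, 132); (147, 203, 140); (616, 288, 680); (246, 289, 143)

(188,28,233): 28+188 ≤ 233, not a triangle
(125,281,132): 125+132 ≤ 281, not a triangle
(147,203,140): 140²+147² = 41209 = 203² → right
(616,288,680): 288²+616² = 462400 = 680² → right
(246,289,143): 143²+246² = 80965 < 83521 = 289² → obtuse
1 of the 5 is obtuse.

1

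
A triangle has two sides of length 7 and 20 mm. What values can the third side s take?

By the triangle inequality, s must be less than 7 + 20 = 27 and greater than |7 − 20| = 13.

13 < s < 27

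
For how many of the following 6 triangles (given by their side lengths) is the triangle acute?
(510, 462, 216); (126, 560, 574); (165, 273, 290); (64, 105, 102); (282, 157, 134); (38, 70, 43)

(510,462,216): 216²+462² = 260100 = 510² → right
(126,560,574): 126²+560² = 329476 = 574² → right
(165,273,290): 165²+273² = 101754 > 84100 = 290² → acute
(64,105,102): 64²+102² = 14500 > 11025 = 105² → acute
(282,157,134): 134²+157² = 42605 < 79524 = 282² → obtuse
(38,70,43): 38²+43² = 3293 < 4900 = 70² → obtuse
2 of the 6 are acute.

2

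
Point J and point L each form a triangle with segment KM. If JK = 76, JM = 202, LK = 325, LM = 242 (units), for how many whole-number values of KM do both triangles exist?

From triangle JKM: 126 < KM < 278.
From triangle LKM: 83 < KM < 567.
Intersection: 126 < KM < 278, so integers 127 through 277: 151 values.

151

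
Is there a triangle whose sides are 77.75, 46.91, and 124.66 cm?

No

The two shorter sides sum to 124.66, exactly equal to the longest side 124.66.
That gives only a degenerate (flat) triangle — the inequality must be strict.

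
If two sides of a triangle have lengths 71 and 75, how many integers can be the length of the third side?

141

The third side lies in the open interval (4, 146).
Integers from 5 to 145 inclusive: 145 − 5 + 1 = 141.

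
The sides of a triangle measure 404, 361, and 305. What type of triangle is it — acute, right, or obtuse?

Compare the square of the longest side to the sum of squares of the other two: 305² + 361² = 223346 > 163216 = 404².

acute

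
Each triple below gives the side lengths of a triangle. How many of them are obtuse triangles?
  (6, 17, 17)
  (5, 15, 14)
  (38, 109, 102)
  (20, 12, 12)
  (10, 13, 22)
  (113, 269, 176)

(6,17,17): 6²+17² = 325 > 289 = 17² → acute
(5,15,14): 5²+14² = 221 < 225 = 15² → obtuse
(38,109,102): 38²+102² = 11848 < 11881 = 109² → obtuse
(20,12,12): 12²+12² = 288 < 400 = 20² → obtuse
(10,13,22): 10²+13² = 269 < 484 = 22² → obtuse
(113,269,176): 113²+176² = 43745 < 72361 = 269² → obtuse
5 of the 6 are obtuse.

5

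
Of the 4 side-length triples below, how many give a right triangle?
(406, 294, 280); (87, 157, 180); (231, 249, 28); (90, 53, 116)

1

(406,294,280): 280²+294² = 164836 = 406² → right
(87,157,180): 87²+157² = 32218 < 32400 = 180² → obtuse
(231,249,28): 28²+231² = 54145 < 62001 = 249² → obtuse
(90,53,116): 53²+90² = 10909 < 13456 = 116² → obtuse
1 of the 4 is right.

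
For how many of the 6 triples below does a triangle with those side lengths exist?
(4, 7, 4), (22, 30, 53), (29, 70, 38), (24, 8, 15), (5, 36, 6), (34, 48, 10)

1

(4,4,7): 4+4 > 7 → valid
(22,30,53): 22+30 ≤ 53 → not valid
(29,38,70): 29+38 ≤ 70 → not valid
(8,15,24): 8+15 ≤ 24 → not valid
(5,6,36): 5+6 ≤ 36 → not valid
(10,34,48): 10+34 ≤ 48 → not valid
1 of the 6 triples forms a triangle.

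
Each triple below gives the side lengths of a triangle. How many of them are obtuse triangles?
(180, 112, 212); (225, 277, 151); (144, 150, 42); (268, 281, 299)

1

(180,112,212): 112²+180² = 44944 = 212² → right
(225,277,151): 151²+225² = 73426 < 76729 = 277² → obtuse
(144,150,42): 42²+144² = 22500 = 150² → right
(268,281,299): 268²+281² = 150785 > 89401 = 299² → acute
1 of the 4 is obtuse.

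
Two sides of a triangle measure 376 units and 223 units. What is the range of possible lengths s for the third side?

153 < s < 599 (units)

By the triangle inequality, s must be less than 376 + 223 = 599 and greater than |376 − 223| = 153.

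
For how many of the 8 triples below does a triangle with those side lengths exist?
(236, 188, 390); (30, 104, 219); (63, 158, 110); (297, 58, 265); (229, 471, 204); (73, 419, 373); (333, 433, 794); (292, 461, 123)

4

(188,236,390): 188+236 > 390 → valid
(30,104,219): 30+104 ≤ 219 → not valid
(63,110,158): 63+110 > 158 → valid
(58,265,297): 58+265 > 297 → valid
(204,229,471): 204+229 ≤ 471 → not valid
(73,373,419): 73+373 > 419 → valid
(333,433,794): 333+433 ≤ 794 → not valid
(123,292,461): 123+292 ≤ 461 → not valid
4 of the 8 triples form a triangle.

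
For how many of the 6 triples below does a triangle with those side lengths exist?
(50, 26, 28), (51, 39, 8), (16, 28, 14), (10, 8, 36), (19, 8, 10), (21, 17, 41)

2

(26,28,50): 26+28 > 50 → valid
(8,39,51): 8+39 ≤ 51 → not valid
(14,16,28): 14+16 > 28 → valid
(8,10,36): 8+10 ≤ 36 → not valid
(8,10,19): 8+10 ≤ 19 → not valid
(17,21,41): 17+21 ≤ 41 → not valid
2 of the 6 triples form a triangle.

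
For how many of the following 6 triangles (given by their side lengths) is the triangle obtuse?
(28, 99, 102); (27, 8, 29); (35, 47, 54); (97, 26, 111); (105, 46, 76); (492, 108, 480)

(28,99,102): 28²+99² = 10585 > 10404 = 102² → acute
(27,8,29): 8²+27² = 793 < 841 = 29² → obtuse
(35,47,54): 35²+47² = 3434 > 2916 = 54² → acute
(97,26,111): 26²+97² = 10085 < 12321 = 111² → obtuse
(105,46,76): 46²+76² = 7892 < 11025 = 105² → obtuse
(492,108,480): 108²+480² = 242064 = 492² → right
3 of the 6 are obtuse.

3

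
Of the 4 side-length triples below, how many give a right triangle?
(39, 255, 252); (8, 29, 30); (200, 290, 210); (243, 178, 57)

(39,255,252): 39²+252² = 65025 = 255² → right
(8,29,30): 8²+29² = 905 > 900 = 30² → acute
(200,290,210): 200²+210² = 84100 = 290² → right
(243,178,57): 57+178 ≤ 243, not a triangle
2 of the 4 are right.

2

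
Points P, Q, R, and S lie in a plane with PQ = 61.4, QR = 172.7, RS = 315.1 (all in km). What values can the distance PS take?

81.0 ≤ PS ≤ 549.2 km

The maximum is all hops collinear in one direction: 61.4 + 172.7 + 315.1 = 549.2.
The longest hop is 315.1; the others sum to 234.1. Folding the others back against it leaves at least 315.1 − 234.1 = 81.0.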